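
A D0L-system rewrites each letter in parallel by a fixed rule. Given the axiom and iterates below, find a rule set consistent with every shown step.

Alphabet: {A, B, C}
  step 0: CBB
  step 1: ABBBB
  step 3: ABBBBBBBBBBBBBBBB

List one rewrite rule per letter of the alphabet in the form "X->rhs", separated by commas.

A->C, B->BB, C->A

  step 0 ⇒ step 1: CBB ⇒ A·BB·BB
    B ↦ BB
    C ↦ A
    A ↦ C  (constrained at step 1)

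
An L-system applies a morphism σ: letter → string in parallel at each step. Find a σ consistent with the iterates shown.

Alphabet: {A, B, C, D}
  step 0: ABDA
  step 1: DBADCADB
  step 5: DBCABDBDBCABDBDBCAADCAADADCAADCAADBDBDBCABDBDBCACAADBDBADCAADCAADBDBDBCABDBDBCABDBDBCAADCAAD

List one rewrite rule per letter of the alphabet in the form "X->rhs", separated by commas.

  step 0 ⇒ step 1: ABDA ⇒ DB·AD·CA·DB
    A ↦ DB
    B ↦ AD
    D ↦ CA
    C ↦ B  (constrained at step 1)

A->DB, B->AD, C->B, D->CA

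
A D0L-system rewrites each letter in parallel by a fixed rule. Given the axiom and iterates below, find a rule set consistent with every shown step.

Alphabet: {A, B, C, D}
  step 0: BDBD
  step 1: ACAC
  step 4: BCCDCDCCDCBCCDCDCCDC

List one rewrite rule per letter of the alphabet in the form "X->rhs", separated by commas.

  step 0 ⇒ step 1: BDBD ⇒ A·C·A·C
    B ↦ A
    D ↦ C
    A ↦ BC  (constrained at step 1)
    C ↦ DC  (constrained at step 1)

A->BC, B->A, C->DC, D->C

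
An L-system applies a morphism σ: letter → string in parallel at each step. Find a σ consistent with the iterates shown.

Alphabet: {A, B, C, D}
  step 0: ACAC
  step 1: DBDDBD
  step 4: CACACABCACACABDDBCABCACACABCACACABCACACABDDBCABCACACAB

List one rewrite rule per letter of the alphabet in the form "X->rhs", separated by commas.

  step 0 ⇒ step 1: ACAC ⇒ DB·D·DB·D
    A ↦ DB
    C ↦ D
    B ↦ CAB  (constrained at step 1)
    D ↦ CA  (constrained at step 1)

A->DB, B->CAB, C->D, D->CA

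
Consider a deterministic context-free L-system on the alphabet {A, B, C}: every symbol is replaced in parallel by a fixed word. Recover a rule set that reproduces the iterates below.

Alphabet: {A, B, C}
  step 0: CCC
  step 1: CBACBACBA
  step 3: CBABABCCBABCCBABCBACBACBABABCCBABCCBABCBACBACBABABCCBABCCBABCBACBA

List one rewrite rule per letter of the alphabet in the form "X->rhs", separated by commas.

  step 0 ⇒ step 1: CCC ⇒ CBA·CBA·CBA
    C ↦ CBA
    A ↦ CC  (constrained at step 1)
    B ↦ BAB  (constrained at step 1)

A->CC, B->BAB, C->CBA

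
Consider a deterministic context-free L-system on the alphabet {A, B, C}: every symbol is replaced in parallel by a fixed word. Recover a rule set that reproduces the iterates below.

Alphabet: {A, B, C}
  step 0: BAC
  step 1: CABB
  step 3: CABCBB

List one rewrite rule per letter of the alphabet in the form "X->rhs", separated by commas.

A->AB, B->C, C->B

  step 0 ⇒ step 1: BAC ⇒ C·AB·B
    A ↦ AB
    B ↦ C
    C ↦ B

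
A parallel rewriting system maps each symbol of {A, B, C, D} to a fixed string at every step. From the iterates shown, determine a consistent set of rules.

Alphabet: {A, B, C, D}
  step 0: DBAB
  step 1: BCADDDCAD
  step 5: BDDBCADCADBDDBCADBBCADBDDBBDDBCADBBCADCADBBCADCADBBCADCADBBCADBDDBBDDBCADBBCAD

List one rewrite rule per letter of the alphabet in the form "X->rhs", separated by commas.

A->DD, B->CAD, C->B, D->B

  step 0 ⇒ step 1: DBAB ⇒ B·CAD·DD·CAD
    A ↦ DD
    B ↦ CAD
    D ↦ B
    C ↦ B  (constrained at step 1)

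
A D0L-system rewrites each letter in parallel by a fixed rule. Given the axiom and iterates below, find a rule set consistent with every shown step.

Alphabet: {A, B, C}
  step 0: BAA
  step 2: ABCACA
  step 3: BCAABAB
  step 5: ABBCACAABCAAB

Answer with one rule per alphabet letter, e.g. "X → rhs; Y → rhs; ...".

A->B, B->CA, C->A

  step 2 ⇒ step 3: ABCACA ⇒ B·CA·A·B·A·B
    A ↦ B
    B ↦ CA
    C ↦ A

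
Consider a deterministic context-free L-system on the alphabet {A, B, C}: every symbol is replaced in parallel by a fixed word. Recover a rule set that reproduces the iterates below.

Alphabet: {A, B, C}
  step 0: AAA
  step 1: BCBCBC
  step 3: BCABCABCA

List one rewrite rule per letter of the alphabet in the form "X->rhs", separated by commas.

  step 0 ⇒ step 1: AAA ⇒ BC·BC·BC
    A ↦ BC
    B ↦ A  (constrained at step 1)
    C ↦ B  (constrained at step 1)

A->BC, B->A, C->B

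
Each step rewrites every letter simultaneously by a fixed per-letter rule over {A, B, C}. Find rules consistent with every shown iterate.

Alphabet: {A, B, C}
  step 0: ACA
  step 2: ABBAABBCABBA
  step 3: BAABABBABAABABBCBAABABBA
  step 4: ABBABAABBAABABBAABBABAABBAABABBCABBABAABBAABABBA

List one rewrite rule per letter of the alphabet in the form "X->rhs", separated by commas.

  step 3 ⇒ step 4: BAABABBABAABABBCBAABABBA ⇒ AB·BA·BA·AB·BA·AB·AB·BA·AB·BA·BA·AB·BA·AB·AB·BC·AB·BA·BA·AB·BA·AB·AB·BA
    A ↦ BA
    B ↦ AB
    C ↦ BC

A->BA, B->AB, C->BC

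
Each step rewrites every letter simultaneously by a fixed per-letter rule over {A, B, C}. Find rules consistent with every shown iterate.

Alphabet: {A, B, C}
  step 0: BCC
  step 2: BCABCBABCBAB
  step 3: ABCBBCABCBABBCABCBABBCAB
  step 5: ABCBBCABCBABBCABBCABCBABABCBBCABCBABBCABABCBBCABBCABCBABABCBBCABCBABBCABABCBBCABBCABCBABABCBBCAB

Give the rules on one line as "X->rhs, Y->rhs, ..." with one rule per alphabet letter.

A->BC, B->AB, C->CB

  step 2 ⇒ step 3: BCABCBABCBAB ⇒ AB·CB·BC·AB·CB·AB·BC·AB·CB·AB·BC·AB
    A ↦ BC
    B ↦ AB
    C ↦ CB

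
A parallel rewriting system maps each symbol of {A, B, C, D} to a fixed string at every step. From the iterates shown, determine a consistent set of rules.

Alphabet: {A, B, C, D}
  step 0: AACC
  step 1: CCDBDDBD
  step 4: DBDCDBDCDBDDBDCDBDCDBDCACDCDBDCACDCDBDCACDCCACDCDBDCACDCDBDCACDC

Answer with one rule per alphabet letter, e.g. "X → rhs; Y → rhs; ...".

A->C, B->ACD, C->DBD, D->C

  step 0 ⇒ step 1: AACC ⇒ C·C·DBD·DBD
    A ↦ C
    C ↦ DBD
    B ↦ ACD  (constrained at step 1)
    D ↦ C  (constrained at step 1)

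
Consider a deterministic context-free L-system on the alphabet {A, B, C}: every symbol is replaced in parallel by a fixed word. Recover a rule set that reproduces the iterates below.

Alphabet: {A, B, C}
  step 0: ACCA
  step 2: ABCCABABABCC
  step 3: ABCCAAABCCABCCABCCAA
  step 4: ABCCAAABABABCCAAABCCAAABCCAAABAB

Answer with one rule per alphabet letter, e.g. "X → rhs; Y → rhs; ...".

  step 3 ⇒ step 4: ABCCAAABCCABCCABCCAA ⇒ AB·CC·A·A·AB·AB·AB·CC·A·A·AB·CC·A·A·AB·CC·A·A·AB·AB
    A ↦ AB
    B ↦ CC
    C ↦ A

A->AB, B->CC, C->A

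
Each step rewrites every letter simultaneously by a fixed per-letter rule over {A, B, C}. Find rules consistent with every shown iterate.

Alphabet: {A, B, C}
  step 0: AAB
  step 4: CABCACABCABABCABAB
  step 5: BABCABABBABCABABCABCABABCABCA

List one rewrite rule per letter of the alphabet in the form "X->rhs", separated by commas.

A->B, B->CA, C->BA

  step 4 ⇒ step 5: CABCACABCABABCABAB ⇒ BA·B·CA·BA·B·BA·B·CA·BA·B·CA·B·CA·BA·B·CA·B·CA
    A ↦ B
    B ↦ CA
    C ↦ BA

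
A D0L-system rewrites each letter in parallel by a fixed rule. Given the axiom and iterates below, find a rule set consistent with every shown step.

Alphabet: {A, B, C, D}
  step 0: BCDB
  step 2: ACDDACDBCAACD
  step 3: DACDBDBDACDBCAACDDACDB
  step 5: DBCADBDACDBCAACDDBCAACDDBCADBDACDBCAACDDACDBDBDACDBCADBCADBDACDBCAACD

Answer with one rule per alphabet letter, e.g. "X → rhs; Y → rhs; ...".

A->D, B->CA, C->AC, D->DB

  step 2 ⇒ step 3: ACDDACDBCAACD ⇒ D·AC·DB·DB·D·AC·DB·CA·AC·D·D·AC·DB
    A ↦ D
    B ↦ CA
    C ↦ AC
    D ↦ DB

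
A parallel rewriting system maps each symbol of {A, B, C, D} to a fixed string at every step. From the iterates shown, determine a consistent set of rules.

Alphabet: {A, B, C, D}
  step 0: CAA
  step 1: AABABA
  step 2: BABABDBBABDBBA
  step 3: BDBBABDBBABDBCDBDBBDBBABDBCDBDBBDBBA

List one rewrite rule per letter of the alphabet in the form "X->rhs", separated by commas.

  step 2 ⇒ step 3: BABABDBBABDBBA ⇒ BDB·BA·BDB·BA·BDB·CD·BDB·BDB·BA·BDB·CD·BDB·BDB·BA
    A ↦ BA
    B ↦ BDB
    D ↦ CD
  step 0 ⇒ step 1: CAA ⇒ AA·BA·BA
    C ↦ AA

A->BA, B->BDB, C->AA, D->CD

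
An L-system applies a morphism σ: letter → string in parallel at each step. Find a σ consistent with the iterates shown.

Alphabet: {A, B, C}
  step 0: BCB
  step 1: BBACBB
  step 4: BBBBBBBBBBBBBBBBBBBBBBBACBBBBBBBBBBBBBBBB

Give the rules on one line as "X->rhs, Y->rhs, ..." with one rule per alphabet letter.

A->B, B->BB, C->AC

  step 0 ⇒ step 1: BCB ⇒ BB·AC·BB
    B ↦ BB
    C ↦ AC
    A ↦ B  (constrained at step 1)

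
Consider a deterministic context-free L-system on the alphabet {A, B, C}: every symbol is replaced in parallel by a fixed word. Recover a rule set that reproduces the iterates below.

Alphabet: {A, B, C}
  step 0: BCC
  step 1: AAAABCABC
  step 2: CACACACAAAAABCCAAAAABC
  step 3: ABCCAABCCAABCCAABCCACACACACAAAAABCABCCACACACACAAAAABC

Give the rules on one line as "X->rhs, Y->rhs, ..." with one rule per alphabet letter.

  step 2 ⇒ step 3: CACACACAAAAABCCAAAAABC ⇒ ABC·CA·ABC·CA·ABC·CA·ABC·CA·CA·CA·CA·CA·AAA·ABC·ABC·CA·CA·CA·CA·CA·AAA·ABC
    A ↦ CA
    B ↦ AAA
    C ↦ ABC

A->CA, B->AAA, C->ABC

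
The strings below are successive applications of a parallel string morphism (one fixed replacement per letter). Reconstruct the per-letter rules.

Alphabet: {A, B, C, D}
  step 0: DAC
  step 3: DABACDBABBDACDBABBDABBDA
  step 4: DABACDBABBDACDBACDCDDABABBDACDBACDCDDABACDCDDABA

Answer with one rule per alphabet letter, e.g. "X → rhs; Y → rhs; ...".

A->BA, B->CD, C->BB, D->DA

  step 3 ⇒ step 4: DABACDBABBDACDBABBDABBDA ⇒ DA·BA·CD·BA·BB·DA·CD·BA·CD·CD·DA·BA·BB·DA·CD·BA·CD·CD·DA·BA·CD·CD·DA·BA
    A ↦ BA
    B ↦ CD
    C ↦ BB
    D ↦ DA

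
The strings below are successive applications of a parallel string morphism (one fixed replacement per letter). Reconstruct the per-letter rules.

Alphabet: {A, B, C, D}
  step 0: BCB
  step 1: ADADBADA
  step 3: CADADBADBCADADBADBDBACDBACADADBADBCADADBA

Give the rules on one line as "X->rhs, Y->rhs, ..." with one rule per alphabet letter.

A->DBA, B->ADA, C->DB, D->C

  step 0 ⇒ step 1: BCB ⇒ ADA·DB·ADA
    B ↦ ADA
    C ↦ DB
    A ↦ DBA  (constrained at step 1)
    D ↦ C  (constrained at step 1)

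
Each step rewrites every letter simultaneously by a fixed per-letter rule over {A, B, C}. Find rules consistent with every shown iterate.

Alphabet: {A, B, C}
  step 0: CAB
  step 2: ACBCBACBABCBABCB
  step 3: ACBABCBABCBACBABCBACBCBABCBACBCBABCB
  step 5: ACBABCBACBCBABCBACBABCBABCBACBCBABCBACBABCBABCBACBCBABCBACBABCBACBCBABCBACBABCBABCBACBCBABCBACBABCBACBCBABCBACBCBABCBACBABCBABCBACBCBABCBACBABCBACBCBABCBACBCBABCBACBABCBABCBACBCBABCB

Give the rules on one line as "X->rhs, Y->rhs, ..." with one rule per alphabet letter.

  step 2 ⇒ step 3: ACBCBACBABCBABCB ⇒ ACB·AB·CB·AB·CB·ACB·AB·CB·ACB·CB·AB·CB·ACB·CB·AB·CB
    A ↦ ACB
    B ↦ CB
    C ↦ AB

A->ACB, B->CB, C->AB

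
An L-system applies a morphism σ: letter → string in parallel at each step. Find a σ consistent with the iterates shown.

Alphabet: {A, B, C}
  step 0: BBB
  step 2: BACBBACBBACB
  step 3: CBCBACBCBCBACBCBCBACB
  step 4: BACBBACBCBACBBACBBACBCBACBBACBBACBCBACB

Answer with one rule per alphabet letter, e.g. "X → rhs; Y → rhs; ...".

A->C, B->CB, C->BA

  step 3 ⇒ step 4: CBCBACBCBCBACBCBCBACB ⇒ BA·CB·BA·CB·C·BA·CB·BA·CB·BA·CB·C·BA·CB·BA·CB·BA·CB·C·BA·CB
    A ↦ C
    B ↦ CB
    C ↦ BA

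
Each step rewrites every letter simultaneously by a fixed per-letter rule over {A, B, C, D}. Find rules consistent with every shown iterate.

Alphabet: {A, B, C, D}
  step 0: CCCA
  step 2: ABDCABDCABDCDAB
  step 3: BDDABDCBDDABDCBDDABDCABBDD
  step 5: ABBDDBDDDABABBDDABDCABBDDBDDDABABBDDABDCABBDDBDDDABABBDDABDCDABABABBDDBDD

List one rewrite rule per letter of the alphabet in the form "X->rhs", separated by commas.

  step 2 ⇒ step 3: ABDCABDCABDCDAB ⇒ BD·D·AB·DC·BD·D·AB·DC·BD·D·AB·DC·AB·BD·D
    A ↦ BD
    B ↦ D
    C ↦ DC
    D ↦ AB

A->BD, B->D, C->DC, D->AB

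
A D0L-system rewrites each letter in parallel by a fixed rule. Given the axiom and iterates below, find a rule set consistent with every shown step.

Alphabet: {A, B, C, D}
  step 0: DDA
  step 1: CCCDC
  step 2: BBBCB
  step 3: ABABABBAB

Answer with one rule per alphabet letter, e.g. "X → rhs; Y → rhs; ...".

  step 2 ⇒ step 3: BBBCB ⇒ AB·AB·AB·B·AB
    B ↦ AB
    C ↦ B
  step 0 ⇒ step 1: DDA ⇒ C·C·CDC
    A ↦ CDC
  step 0 ⇒ step 1: DDA ⇒ C·C·CDC
    D ↦ C

A->CDC, B->AB, C->B, D->C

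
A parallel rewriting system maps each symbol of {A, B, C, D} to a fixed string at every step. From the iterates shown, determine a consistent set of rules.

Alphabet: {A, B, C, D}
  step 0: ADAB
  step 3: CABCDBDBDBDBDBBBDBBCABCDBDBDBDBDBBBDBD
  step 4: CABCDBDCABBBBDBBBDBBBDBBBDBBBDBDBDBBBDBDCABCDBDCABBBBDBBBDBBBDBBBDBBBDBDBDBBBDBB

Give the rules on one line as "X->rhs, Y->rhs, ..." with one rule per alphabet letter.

  step 3 ⇒ step 4: CABCDBDBDBDBDBBBDBBCABCDBDBDBDBDBBBDBD ⇒ CAB·CD·BD·CAB·BB·BD·BB·BD·BB·BD·BB·BD·BB·BD·BD·BD·BB·BD·BD·CAB·CD·BD·CAB·BB·BD·BB·BD·BB·BD·BB·BD·BB·BD·BD·BD·BB·BD·BB
    A ↦ CD
    B ↦ BD
    C ↦ CAB
    D ↦ BB

A->CD, B->BD, C->CAB, D->BB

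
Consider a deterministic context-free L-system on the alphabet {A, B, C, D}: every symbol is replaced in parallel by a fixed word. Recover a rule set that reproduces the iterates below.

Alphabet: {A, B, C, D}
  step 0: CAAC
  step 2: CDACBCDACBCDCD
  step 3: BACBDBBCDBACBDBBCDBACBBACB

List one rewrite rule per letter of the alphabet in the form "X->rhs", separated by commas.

  step 2 ⇒ step 3: CDACBCDACBCDCD ⇒ B·ACB·DB·B·CD·B·ACB·DB·B·CD·B·ACB·B·ACB
    A ↦ DB
    B ↦ CD
    C ↦ B
    D ↦ ACB

A->DB, B->CD, C->B, D->ACB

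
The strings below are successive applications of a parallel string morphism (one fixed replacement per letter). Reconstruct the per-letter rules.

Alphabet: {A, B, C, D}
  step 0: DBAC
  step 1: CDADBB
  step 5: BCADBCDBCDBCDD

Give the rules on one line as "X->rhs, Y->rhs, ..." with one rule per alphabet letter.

  step 0 ⇒ step 1: DBAC ⇒ C·D·ADB·B
    A ↦ ADB
    B ↦ D
    C ↦ B
    D ↦ C

A->ADB, B->D, C->B, D->C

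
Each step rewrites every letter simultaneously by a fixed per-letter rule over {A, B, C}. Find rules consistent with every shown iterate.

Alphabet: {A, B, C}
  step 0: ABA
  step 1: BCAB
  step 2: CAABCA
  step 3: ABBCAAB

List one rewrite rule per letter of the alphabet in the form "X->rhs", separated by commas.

A->B, B->CA, C->A

  step 2 ⇒ step 3: CAABCA ⇒ A·B·B·CA·A·B
    A ↦ B
    B ↦ CA
    C ↦ A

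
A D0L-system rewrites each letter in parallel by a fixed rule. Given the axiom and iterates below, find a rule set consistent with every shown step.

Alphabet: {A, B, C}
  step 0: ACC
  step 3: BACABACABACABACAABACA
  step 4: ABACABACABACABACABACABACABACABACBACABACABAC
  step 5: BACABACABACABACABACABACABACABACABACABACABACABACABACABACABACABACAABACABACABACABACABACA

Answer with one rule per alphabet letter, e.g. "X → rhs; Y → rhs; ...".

A->BAC, B->A, C->A

  step 4 ⇒ step 5: ABACABACABACABACABACABACABACABACBACABACABAC ⇒ BAC·A·BAC·A·BAC·A·BAC·A·BAC·A·BAC·A·BAC·A·BAC·A·BAC·A·BAC·A·BAC·A·BAC·A·BAC·A·BAC·A·BAC·A·BAC·A·A·BAC·A·BAC·A·BAC·A·BAC·A·BAC·A
    A ↦ BAC
    B ↦ A
    C ↦ A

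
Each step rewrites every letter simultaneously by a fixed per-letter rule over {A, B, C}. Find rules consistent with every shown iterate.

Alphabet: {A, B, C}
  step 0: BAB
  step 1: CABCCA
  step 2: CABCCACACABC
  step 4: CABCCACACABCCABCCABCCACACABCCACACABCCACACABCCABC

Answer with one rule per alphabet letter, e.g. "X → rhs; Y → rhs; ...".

A->BC, B->CA, C->CA

  step 1 ⇒ step 2: CABCCA ⇒ CA·BC·CA·CA·CA·BC
    A ↦ BC
    B ↦ CA
    C ↦ CA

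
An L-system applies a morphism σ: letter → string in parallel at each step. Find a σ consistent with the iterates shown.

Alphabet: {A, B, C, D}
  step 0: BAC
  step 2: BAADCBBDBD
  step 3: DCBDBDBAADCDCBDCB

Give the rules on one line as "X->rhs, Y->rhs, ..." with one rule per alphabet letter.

  step 2 ⇒ step 3: BAADCBBDBD ⇒ DC·BD·BD·B·AA·DC·DC·B·DC·B
    A ↦ BD
    B ↦ DC
    C ↦ AA
    D ↦ B

A->BD, B->DC, C->AA, D->B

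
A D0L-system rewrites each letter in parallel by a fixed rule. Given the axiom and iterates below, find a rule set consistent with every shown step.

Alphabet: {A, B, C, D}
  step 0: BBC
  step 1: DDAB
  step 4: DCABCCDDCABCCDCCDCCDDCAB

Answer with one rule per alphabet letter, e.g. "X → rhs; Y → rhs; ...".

A->CC, B->D, C->AB, D->DC

  step 0 ⇒ step 1: BBC ⇒ D·D·AB
    B ↦ D
    C ↦ AB
    A ↦ CC  (constrained at step 1)
    D ↦ DC  (constrained at step 1)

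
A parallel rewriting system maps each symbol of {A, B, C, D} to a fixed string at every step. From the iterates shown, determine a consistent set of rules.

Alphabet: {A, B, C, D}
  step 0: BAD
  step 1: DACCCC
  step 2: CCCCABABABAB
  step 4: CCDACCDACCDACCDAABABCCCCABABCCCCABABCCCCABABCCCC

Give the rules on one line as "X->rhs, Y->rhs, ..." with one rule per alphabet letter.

  step 1 ⇒ step 2: DACCCC ⇒ CC·CC·AB·AB·AB·AB
    A ↦ CC
    C ↦ AB
    D ↦ CC
  step 0 ⇒ step 1: BAD ⇒ DA·CC·CC
    B ↦ DA

A->CC, B->DA, C->AB, D->CC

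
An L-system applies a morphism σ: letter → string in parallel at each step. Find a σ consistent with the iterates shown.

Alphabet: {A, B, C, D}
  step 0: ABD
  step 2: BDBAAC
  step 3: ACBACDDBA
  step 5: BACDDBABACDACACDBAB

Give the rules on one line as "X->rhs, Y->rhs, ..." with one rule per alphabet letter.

  step 2 ⇒ step 3: BDBAAC ⇒ AC·B·AC·D·D·BA
    A ↦ D
    B ↦ AC
    C ↦ BA
    D ↦ B

A->D, B->AC, C->BA, D->B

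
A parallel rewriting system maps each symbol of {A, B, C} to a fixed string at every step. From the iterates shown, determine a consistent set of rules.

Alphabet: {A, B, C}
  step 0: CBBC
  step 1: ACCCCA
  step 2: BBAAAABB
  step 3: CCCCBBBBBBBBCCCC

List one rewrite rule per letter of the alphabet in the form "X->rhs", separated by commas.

  step 2 ⇒ step 3: BBAAAABB ⇒ CC·CC·BB·BB·BB·BB·CC·CC
    A ↦ BB
    B ↦ CC
  step 0 ⇒ step 1: CBBC ⇒ A·CC·CC·A
    C ↦ A

A->BB, B->CC, C->A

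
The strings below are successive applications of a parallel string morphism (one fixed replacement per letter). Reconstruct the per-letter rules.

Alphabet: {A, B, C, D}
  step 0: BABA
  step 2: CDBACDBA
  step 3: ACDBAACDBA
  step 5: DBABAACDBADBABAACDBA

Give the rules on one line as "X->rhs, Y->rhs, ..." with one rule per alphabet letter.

  step 2 ⇒ step 3: CDBACDBA ⇒ A·C·D·BA·A·C·D·BA
    A ↦ BA
    B ↦ D
    C ↦ A
    D ↦ C

A->BA, B->D, C->A, D->C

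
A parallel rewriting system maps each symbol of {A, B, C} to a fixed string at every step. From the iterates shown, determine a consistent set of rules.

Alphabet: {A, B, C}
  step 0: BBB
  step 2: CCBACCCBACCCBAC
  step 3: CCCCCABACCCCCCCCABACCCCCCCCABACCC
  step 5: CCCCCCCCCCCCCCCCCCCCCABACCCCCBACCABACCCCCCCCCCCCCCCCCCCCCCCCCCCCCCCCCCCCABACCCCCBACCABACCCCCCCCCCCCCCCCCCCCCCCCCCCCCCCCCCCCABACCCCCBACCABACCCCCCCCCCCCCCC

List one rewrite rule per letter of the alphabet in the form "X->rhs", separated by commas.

  step 2 ⇒ step 3: CCBACCCBACCCBAC ⇒ CC·CC·CA·BAC·CC·CC·CC·CA·BAC·CC·CC·CC·CA·BAC·CC
    A ↦ BAC
    B ↦ CA
    C ↦ CC

A->BAC, B->CA, C->CC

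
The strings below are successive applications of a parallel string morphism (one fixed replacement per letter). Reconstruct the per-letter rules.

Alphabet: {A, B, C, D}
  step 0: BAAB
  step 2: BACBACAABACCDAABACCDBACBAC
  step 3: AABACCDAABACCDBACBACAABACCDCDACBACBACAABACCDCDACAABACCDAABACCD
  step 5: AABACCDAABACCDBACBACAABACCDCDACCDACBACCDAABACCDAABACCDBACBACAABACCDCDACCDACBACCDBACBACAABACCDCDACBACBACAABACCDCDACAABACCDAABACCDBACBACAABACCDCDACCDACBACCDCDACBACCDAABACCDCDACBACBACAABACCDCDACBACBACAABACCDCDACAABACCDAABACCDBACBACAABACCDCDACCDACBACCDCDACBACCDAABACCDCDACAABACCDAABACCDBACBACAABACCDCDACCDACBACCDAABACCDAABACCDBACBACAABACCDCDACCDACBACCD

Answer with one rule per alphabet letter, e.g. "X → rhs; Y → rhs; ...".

  step 2 ⇒ step 3: BACBACAABACCDAABACCDBACBAC ⇒ AA·BAC·CD·AA·BAC·CD·BAC·BAC·AA·BAC·CD·CD·AC·BAC·BAC·AA·BAC·CD·CD·AC·AA·BAC·CD·AA·BAC·CD
    A ↦ BAC
    B ↦ AA
    C ↦ CD
    D ↦ AC

A->BAC, B->AA, C->CD, D->AC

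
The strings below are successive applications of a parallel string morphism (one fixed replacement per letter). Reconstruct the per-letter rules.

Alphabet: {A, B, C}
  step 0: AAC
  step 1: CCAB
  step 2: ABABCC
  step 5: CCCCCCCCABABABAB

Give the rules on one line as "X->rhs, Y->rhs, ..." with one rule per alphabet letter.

  step 1 ⇒ step 2: CCAB ⇒ AB·AB·C·C
    A ↦ C
    B ↦ C
    C ↦ AB

A->C, B->C, C->AB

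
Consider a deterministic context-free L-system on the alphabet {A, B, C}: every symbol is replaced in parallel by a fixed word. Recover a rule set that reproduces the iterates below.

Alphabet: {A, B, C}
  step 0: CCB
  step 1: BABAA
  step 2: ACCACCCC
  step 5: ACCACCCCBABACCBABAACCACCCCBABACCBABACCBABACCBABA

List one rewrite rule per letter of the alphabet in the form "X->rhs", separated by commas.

  step 1 ⇒ step 2: BABAA ⇒ A·CC·A·CC·CC
    A ↦ CC
    B ↦ A
  step 0 ⇒ step 1: CCB ⇒ BA·BA·A
    C ↦ BA

A->CC, B->A, C->BA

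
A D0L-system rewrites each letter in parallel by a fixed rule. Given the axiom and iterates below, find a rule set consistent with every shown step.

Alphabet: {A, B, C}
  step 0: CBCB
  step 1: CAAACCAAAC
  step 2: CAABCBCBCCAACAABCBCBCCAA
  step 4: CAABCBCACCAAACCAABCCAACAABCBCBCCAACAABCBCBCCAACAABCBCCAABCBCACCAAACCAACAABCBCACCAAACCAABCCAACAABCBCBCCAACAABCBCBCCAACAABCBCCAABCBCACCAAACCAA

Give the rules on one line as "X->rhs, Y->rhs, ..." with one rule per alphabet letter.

A->BC, B->AC, C->CAA

  step 1 ⇒ step 2: CAAACCAAAC ⇒ CAA·BC·BC·BC·CAA·CAA·BC·BC·BC·CAA
    A ↦ BC
    C ↦ CAA
  step 0 ⇒ step 1: CBCB ⇒ CAA·AC·CAA·AC
    B ↦ AC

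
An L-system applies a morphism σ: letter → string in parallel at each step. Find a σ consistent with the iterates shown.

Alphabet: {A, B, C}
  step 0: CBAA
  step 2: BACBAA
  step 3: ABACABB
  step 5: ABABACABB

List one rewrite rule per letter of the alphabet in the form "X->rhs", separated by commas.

A->B, B->A, C->AC

  step 2 ⇒ step 3: BACBAA ⇒ A·B·AC·A·B·B
    A ↦ B
    B ↦ A
    C ↦ AC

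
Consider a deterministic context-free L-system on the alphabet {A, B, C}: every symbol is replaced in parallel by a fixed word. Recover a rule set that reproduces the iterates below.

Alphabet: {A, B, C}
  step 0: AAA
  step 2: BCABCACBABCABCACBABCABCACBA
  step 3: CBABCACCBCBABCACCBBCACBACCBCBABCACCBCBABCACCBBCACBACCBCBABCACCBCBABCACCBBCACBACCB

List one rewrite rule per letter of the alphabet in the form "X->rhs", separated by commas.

  step 2 ⇒ step 3: BCABCACBABCABCACBABCABCACBA ⇒ CBA·BCA·CCB·CBA·BCA·CCB·BCA·CBA·CCB·CBA·BCA·CCB·CBA·BCA·CCB·BCA·CBA·CCB·CBA·BCA·CCB·CBA·BCA·CCB·BCA·CBA·CCB
    A ↦ CCB
    B ↦ CBA
    C ↦ BCA

A->CCB, B->CBA, C->BCA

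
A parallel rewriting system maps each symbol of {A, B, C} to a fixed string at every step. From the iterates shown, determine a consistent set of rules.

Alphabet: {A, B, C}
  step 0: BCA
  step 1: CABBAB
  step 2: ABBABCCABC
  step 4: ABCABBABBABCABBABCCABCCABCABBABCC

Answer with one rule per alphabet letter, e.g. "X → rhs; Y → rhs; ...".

A->AB, B->C, C->ABB

  step 1 ⇒ step 2: CABBAB ⇒ ABB·AB·C·C·AB·C
    A ↦ AB
    B ↦ C
    C ↦ ABB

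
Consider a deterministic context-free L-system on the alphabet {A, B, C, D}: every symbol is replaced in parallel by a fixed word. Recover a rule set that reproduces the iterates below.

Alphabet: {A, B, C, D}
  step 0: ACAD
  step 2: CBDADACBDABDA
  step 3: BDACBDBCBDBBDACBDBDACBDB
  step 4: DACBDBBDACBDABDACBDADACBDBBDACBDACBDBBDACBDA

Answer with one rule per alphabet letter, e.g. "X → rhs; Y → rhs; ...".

A->DB, B->DA, C->B, D->CB

  step 3 ⇒ step 4: BDACBDBCBDBBDACBDBDACBDB ⇒ DA·CB·DB·B·DA·CB·DA·B·DA·CB·DA·DA·CB·DB·B·DA·CB·DA·CB·DB·B·DA·CB·DA
    A ↦ DB
    B ↦ DA
    C ↦ B
    D ↦ CB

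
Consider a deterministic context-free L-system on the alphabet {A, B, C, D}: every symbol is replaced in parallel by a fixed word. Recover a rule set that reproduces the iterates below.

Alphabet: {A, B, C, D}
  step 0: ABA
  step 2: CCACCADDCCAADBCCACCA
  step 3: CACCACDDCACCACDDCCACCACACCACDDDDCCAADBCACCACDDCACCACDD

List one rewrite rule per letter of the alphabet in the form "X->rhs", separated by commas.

  step 2 ⇒ step 3: CCACCADDCCAADBCCACCA ⇒ CAC·CAC·DD·CAC·CAC·DD·CCA·CCA·CAC·CAC·DD·DD·CCA·ADB·CAC·CAC·DD·CAC·CAC·DD
    A ↦ DD
    B ↦ ADB
    C ↦ CAC
    D ↦ CCA

A->DD, B->ADB, C->CAC, D->CCA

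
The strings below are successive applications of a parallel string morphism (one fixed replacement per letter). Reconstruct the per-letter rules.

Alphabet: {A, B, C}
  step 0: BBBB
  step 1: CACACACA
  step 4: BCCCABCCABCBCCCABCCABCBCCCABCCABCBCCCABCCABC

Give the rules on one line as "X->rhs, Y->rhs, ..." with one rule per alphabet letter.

  step 0 ⇒ step 1: BBBB ⇒ CA·CA·CA·CA
    B ↦ CA
    A ↦ C  (constrained at step 1)
    C ↦ BC  (constrained at step 1)

A->C, B->CA, C->BC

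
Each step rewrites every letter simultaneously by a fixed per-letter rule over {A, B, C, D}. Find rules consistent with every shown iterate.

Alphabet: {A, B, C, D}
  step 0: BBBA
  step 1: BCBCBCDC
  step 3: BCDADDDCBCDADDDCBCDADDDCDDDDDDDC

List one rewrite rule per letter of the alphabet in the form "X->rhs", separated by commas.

A->DC, B->BC, C->DA, D->DD

  step 0 ⇒ step 1: BBBA ⇒ BC·BC·BC·DC
    A ↦ DC
    B ↦ BC
    C ↦ DA  (constrained at step 1)
    D ↦ DD  (constrained at step 1)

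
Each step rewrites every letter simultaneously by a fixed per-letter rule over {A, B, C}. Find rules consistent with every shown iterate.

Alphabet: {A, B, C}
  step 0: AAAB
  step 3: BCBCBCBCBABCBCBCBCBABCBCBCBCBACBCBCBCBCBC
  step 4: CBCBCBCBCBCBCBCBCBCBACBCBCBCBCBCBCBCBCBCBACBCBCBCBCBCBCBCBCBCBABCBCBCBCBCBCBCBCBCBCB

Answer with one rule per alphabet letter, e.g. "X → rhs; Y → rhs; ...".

  step 3 ⇒ step 4: BCBCBCBCBABCBCBCBCBABCBCBCBCBACBCBCBCBCBC ⇒ CBC·B·CBC·B·CBC·B·CBC·B·CBC·BA·CBC·B·CBC·B·CBC·B·CBC·B·CBC·BA·CBC·B·CBC·B·CBC·B·CBC·B·CBC·BA·B·CBC·B·CBC·B·CBC·B·CBC·B·CBC·B
    A ↦ BA
    B ↦ CBC
    C ↦ B

A->BA, B->CBC, C->B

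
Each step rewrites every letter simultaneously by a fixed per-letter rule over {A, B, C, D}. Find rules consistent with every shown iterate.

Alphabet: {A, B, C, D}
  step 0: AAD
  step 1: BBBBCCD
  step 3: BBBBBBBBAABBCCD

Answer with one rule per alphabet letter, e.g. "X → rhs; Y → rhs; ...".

  step 0 ⇒ step 1: AAD ⇒ BB·BB·CCD
    A ↦ BB
    D ↦ CCD
    B ↦ A  (constrained at step 1)
    C ↦ B  (constrained at step 1)

A->BB, B->A, C->B, D->CCD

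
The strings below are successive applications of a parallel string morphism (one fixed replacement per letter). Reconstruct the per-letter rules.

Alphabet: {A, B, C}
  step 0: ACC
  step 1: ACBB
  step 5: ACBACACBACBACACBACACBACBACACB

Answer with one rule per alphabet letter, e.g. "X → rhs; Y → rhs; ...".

A->AC, B->AC, C->B

  step 0 ⇒ step 1: ACC ⇒ AC·B·B
    A ↦ AC
    C ↦ B
    B ↦ AC  (constrained at step 1)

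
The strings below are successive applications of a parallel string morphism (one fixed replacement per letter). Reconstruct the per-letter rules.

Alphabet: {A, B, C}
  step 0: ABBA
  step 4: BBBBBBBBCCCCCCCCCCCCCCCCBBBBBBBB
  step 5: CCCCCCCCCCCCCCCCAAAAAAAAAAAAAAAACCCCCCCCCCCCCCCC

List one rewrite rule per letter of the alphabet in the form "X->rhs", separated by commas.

  step 4 ⇒ step 5: BBBBBBBBCCCCCCCCCCCCCCCCBBBBBBBB ⇒ CC·CC·CC·CC·CC·CC·CC·CC·A·A·A·A·A·A·A·A·A·A·A·A·A·A·A·A·CC·CC·CC·CC·CC·CC·CC·CC
    B ↦ CC
    C ↦ A
    A ↦ BB  (constrained at step 0)

A->BB, B->CC, C->A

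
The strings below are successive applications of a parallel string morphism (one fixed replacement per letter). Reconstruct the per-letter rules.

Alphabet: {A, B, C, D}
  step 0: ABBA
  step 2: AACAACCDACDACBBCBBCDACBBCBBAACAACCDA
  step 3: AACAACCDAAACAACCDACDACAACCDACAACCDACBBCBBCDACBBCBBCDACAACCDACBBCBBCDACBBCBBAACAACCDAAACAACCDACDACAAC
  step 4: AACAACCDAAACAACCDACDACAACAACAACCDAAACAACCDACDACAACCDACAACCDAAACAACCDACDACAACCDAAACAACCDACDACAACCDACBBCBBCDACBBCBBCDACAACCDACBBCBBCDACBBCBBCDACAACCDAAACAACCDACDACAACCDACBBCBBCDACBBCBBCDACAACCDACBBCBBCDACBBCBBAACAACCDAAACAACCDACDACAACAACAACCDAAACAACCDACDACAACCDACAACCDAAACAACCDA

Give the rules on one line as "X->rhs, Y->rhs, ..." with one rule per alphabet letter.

  step 3 ⇒ step 4: AACAACCDAAACAACCDACDACAACCDACAACCDACBBCBBCDACBBCBBCDACAACCDACBBCBBCDACBBCBBAACAACCDAAACAACCDACDACAAC ⇒ AAC·AAC·CDA·AAC·AAC·CDA·CDA·C·AAC·AAC·AAC·CDA·AAC·AAC·CDA·CDA·C·AAC·CDA·C·AAC·CDA·AAC·AAC·CDA·CDA·C·AAC·CDA·AAC·AAC·CDA·CDA·C·AAC·CDA·CBB·CBB·CDA·CBB·CBB·CDA·C·AAC·CDA·CBB·CBB·CDA·CBB·CBB·CDA·C·AAC·CDA·AAC·AAC·CDA·CDA·C·AAC·CDA·CBB·CBB·CDA·CBB·CBB·CDA·C·AAC·CDA·CBB·CBB·CDA·CBB·CBB·AAC·AAC·CDA·AAC·AAC·CDA·CDA·C·AAC·AAC·AAC·CDA·AAC·AAC·CDA·CDA·C·AAC·CDA·C·AAC·CDA·AAC·AAC·CDA
    A ↦ AAC
    B ↦ CBB
    C ↦ CDA
    D ↦ C

A->AAC, B->CBB, C->CDA, D->C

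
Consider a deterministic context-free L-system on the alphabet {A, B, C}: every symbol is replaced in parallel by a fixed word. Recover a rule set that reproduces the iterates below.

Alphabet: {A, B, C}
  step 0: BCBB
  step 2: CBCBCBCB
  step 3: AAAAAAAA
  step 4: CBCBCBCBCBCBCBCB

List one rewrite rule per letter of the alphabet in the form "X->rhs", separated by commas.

  step 3 ⇒ step 4: AAAAAAAA ⇒ CB·CB·CB·CB·CB·CB·CB·CB
    A ↦ CB
  step 2 ⇒ step 3: CBCBCBCB ⇒ A·A·A·A·A·A·A·A
    B ↦ A
  step 2 ⇒ step 3: CBCBCBCB ⇒ A·A·A·A·A·A·A·A
    C ↦ A

A->CB, B->A, C->A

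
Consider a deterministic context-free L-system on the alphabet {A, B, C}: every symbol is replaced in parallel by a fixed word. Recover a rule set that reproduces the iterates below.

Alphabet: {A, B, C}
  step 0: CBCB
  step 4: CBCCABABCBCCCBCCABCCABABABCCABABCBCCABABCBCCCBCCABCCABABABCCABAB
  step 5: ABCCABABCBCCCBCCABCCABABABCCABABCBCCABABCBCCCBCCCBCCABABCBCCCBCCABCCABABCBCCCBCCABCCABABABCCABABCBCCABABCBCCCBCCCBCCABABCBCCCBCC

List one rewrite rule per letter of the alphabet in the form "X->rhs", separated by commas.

A->CB, B->CC, C->AB

  step 4 ⇒ step 5: CBCCABABCBCCCBCCABCCABABABCCABABCBCCABABCBCCCBCCABCCABABABCCABAB ⇒ AB·CC·AB·AB·CB·CC·CB·CC·AB·CC·AB·AB·AB·CC·AB·AB·CB·CC·AB·AB·CB·CC·CB·CC·CB·CC·AB·AB·CB·CC·CB·CC·AB·CC·AB·AB·CB·CC·CB·CC·AB·CC·AB·AB·AB·CC·AB·AB·CB·CC·AB·AB·CB·CC·CB·CC·CB·CC·AB·AB·CB·CC·CB·CC
    A ↦ CB
    B ↦ CC
    C ↦ AB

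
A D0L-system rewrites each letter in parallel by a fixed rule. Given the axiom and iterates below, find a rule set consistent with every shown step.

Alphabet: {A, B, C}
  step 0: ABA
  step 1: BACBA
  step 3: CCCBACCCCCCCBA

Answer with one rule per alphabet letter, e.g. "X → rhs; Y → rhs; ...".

  step 0 ⇒ step 1: ABA ⇒ BA·C·BA
    A ↦ BA
    B ↦ C
    C ↦ CC  (constrained at step 1)

A->BA, B->C, C->CC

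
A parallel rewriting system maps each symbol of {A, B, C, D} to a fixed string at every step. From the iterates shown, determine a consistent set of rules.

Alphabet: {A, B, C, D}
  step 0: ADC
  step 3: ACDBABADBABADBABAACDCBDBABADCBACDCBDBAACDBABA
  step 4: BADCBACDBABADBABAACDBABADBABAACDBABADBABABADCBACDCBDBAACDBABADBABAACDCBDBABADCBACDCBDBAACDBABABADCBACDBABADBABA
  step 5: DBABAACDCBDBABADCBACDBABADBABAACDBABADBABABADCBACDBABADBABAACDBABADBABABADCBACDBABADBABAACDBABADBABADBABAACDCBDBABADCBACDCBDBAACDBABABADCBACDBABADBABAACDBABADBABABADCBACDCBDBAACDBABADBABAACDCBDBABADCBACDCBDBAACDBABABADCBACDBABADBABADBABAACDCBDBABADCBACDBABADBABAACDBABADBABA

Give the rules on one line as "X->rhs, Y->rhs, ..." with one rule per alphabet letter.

A->BA, B->DBA, C->DCB, D->AC

  step 4 ⇒ step 5: BADCBACDBABADBABAACDBABADBABAACDBABADBABABADCBACDCBDBAACDBABADBABAACDCBDBABADCBACDCBDBAACDBABABADCBACDBABADBABA ⇒ DBA·BA·AC·DCB·DBA·BA·DCB·AC·DBA·BA·DBA·BA·AC·DBA·BA·DBA·BA·BA·DCB·AC·DBA·BA·DBA·BA·AC·DBA·BA·DBA·BA·BA·DCB·AC·DBA·BA·DBA·BA·AC·DBA·BA·DBA·BA·DBA·BA·AC·DCB·DBA·BA·DCB·AC·DCB·DBA·AC·DBA·BA·BA·DCB·AC·DBA·BA·DBA·BA·AC·DBA·BA·DBA·BA·BA·DCB·AC·DCB·DBA·AC·DBA·BA·DBA·BA·AC·DCB·DBA·BA·DCB·AC·DCB·DBA·AC·DBA·BA·BA·DCB·AC·DBA·BA·DBA·BA·DBA·BA·AC·DCB·DBA·BA·DCB·AC·DBA·BA·DBA·BA·AC·DBA·BA·DBA·BA
    A ↦ BA
    B ↦ DBA
    C ↦ DCB
    D ↦ AC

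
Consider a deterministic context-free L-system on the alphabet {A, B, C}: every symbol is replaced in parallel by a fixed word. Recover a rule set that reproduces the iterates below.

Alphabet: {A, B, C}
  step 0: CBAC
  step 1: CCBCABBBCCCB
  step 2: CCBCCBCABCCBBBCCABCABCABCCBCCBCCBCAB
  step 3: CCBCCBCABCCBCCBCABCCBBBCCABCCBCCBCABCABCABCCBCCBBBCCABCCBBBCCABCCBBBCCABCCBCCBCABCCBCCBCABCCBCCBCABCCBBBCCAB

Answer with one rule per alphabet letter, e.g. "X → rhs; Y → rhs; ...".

A->BBC, B->CAB, C->CCB

  step 2 ⇒ step 3: CCBCCBCABCCBBBCCABCABCABCCBCCBCCBCAB ⇒ CCB·CCB·CAB·CCB·CCB·CAB·CCB·BBC·CAB·CCB·CCB·CAB·CAB·CAB·CCB·CCB·BBC·CAB·CCB·BBC·CAB·CCB·BBC·CAB·CCB·CCB·CAB·CCB·CCB·CAB·CCB·CCB·CAB·CCB·BBC·CAB
    A ↦ BBC
    B ↦ CAB
    C ↦ CCB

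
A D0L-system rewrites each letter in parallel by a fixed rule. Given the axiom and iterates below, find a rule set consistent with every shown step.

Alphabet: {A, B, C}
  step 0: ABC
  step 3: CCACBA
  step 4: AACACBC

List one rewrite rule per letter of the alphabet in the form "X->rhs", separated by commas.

A->C, B->CB, C->A

  step 3 ⇒ step 4: CCACBA ⇒ A·A·C·A·CB·C
    A ↦ C
    B ↦ CB
    C ↦ A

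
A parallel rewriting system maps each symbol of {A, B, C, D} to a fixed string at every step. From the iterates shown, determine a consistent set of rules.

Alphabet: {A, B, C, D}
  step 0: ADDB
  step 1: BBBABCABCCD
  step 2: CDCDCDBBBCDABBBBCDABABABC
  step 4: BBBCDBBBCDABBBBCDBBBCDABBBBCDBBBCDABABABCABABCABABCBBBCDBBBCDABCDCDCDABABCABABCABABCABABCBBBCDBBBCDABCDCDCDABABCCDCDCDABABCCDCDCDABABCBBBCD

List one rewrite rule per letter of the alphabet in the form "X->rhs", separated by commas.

  step 1 ⇒ step 2: BBBABCABCCD ⇒ CD·CD·CD·BBB·CD·AB·BBB·CD·AB·AB·ABC
    A ↦ BBB
    B ↦ CD
    C ↦ AB
    D ↦ ABC

A->BBB, B->CD, C->AB, D->ABC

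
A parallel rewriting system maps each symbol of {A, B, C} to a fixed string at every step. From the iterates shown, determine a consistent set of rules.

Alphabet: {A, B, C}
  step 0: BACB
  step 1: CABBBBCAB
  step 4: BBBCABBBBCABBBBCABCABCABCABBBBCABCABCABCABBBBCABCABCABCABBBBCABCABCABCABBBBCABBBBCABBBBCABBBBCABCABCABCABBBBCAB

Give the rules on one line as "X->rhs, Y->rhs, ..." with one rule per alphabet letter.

  step 0 ⇒ step 1: BACB ⇒ CAB·B·BB·CAB
    A ↦ B
    B ↦ CAB
    C ↦ BB

A->B, B->CAB, C->BB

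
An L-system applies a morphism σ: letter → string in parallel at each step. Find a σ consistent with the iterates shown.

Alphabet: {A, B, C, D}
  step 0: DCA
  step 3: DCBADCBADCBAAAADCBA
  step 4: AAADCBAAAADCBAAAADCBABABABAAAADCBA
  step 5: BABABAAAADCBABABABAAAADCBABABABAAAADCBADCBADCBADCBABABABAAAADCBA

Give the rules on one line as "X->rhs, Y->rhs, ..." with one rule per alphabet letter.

A->BA, B->DC, C->AA, D->A

  step 4 ⇒ step 5: AAADCBAAAADCBAAAADCBABABABAAAADCBA ⇒ BA·BA·BA·A·AA·DC·BA·BA·BA·BA·A·AA·DC·BA·BA·BA·BA·A·AA·DC·BA·DC·BA·DC·BA·DC·BA·BA·BA·BA·A·AA·DC·BA
    A ↦ BA
    B ↦ DC
    C ↦ AA
    D ↦ A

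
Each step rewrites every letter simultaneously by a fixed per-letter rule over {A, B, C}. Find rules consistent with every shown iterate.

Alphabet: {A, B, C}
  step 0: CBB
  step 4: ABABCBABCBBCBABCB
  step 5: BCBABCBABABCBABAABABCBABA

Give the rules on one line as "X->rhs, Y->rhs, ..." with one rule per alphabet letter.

A->BCB, B->A, C->B

  step 4 ⇒ step 5: ABABCBABCBBCBABCB ⇒ BCB·A·BCB·A·B·A·BCB·A·B·A·A·B·A·BCB·A·B·A
    A ↦ BCB
    B ↦ A
    C ↦ B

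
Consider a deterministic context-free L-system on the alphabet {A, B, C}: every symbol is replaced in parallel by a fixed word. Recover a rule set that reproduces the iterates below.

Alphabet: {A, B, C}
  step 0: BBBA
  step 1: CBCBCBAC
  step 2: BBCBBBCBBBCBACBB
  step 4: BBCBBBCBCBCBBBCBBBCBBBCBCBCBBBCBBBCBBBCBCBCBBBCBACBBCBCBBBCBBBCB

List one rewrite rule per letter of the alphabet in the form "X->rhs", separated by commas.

  step 1 ⇒ step 2: CBCBCBAC ⇒ BB·CB·BB·CB·BB·CB·AC·BB
    A ↦ AC
    B ↦ CB
    C ↦ BB

A->AC, B->CB, C->BB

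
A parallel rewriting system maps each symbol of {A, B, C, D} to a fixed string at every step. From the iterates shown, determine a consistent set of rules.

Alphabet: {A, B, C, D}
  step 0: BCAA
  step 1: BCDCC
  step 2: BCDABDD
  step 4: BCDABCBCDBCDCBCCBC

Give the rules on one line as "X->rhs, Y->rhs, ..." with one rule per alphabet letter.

  step 1 ⇒ step 2: BCDCC ⇒ BC·D·AB·D·D
    B ↦ BC
    C ↦ D
    D ↦ AB
  step 0 ⇒ step 1: BCAA ⇒ BC·D·C·C
    A ↦ C

A->C, B->BC, C->D, D->AB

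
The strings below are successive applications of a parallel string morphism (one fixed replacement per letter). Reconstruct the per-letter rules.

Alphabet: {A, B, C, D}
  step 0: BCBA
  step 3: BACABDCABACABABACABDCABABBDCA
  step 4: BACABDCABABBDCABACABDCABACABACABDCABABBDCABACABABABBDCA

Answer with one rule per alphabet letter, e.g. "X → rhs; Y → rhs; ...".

  step 3 ⇒ step 4: BACABDCABACABABACABDCABABBDCA ⇒ BA·CA·BD·CA·BA·B·BD·CA·BA·CA·BD·CA·BA·CA·BA·CA·BD·CA·BA·B·BD·CA·BA·CA·BA·BA·B·BD·CA
    A ↦ CA
    B ↦ BA
    C ↦ BD
    D ↦ B

A->CA, B->BA, C->BD, D->B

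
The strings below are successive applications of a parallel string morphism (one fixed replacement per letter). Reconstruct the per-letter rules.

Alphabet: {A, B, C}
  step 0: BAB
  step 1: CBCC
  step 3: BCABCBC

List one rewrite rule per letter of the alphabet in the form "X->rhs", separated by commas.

  step 0 ⇒ step 1: BAB ⇒ C·BC·C
    A ↦ BC
    B ↦ C
    C ↦ A  (constrained at step 1)

A->BC, B->C, C->A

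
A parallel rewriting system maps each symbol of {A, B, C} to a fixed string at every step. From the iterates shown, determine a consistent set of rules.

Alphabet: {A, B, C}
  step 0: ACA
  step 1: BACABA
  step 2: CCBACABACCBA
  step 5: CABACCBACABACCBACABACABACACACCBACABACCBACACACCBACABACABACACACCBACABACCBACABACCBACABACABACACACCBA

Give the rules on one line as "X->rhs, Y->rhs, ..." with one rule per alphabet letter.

  step 1 ⇒ step 2: BACABA ⇒ CC·BA·CA·BA·CC·BA
    A ↦ BA
    B ↦ CC
    C ↦ CA

A->BA, B->CC, C->CA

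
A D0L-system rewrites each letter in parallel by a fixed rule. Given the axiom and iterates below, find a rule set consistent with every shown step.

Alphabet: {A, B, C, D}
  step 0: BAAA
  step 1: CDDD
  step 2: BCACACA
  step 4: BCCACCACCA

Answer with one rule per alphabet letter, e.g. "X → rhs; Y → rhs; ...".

  step 1 ⇒ step 2: CDDD ⇒ B·CA·CA·CA
    C ↦ B
    D ↦ CA
  step 0 ⇒ step 1: BAAA ⇒ C·D·D·D
    A ↦ D
  step 0 ⇒ step 1: BAAA ⇒ C·D·D·D
    B ↦ C

A->D, B->C, C->B, D->CA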